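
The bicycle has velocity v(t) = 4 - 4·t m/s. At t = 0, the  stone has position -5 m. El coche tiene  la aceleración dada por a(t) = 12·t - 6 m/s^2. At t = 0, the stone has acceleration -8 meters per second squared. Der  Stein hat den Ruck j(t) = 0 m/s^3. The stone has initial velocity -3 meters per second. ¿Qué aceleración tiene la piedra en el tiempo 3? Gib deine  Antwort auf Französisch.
En partant du jerk j(t) = 0, nous prenons 1 primitive. En intégrant le jerk et en utilisant la condition initiale a(0) = -8, nous obtenons a(t) = -8. Nous avons l'accélération a(t) = -8. En substituant t = 3: a(3) = -8.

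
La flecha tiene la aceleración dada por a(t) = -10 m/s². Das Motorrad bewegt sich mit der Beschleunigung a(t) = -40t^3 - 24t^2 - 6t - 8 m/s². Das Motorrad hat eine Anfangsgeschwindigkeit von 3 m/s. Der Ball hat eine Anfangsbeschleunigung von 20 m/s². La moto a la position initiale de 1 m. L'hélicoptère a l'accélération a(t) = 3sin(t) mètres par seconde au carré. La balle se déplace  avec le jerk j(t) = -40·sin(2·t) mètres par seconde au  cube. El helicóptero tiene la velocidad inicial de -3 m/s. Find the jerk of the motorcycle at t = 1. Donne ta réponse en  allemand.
Ausgehend von der Beschleunigung a(t) = -40·t^3 - 24·t^2 - 6·t - 8, nehmen wir 1 Ableitung. Die Ableitung von der Beschleunigung ergibt den Ruck: j(t) = -120·t^2 - 48·t - 6. Mit j(t) = -120·t^2 - 48·t - 6 und Einsetzen von t = 1, finden wir j = -174.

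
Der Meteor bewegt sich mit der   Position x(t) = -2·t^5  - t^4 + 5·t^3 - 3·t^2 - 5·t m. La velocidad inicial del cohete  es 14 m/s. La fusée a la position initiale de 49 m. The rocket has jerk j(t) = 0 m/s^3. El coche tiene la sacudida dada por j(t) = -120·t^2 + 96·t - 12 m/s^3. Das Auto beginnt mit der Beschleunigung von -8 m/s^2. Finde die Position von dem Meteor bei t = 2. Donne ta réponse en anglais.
From the given position equation x(t) = -2·t^5 - t^4 + 5·t^3 - 3·t^2 - 5·t, we substitute t = 2 to get x = -62.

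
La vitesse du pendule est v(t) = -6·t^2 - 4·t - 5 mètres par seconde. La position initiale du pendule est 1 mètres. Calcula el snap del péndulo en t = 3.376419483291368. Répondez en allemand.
Um dies zu lösen, müssen wir 3 Ableitungen unserer Gleichung für die Geschwindigkeit v(t) = -6·t^2 - 4·t - 5 nehmen. Die Ableitung von der Geschwindigkeit ergibt die Beschleunigung: a(t) = -12·t - 4. Die Ableitung von der Beschleunigung ergibt den Ruck: j(t) = -12. Die Ableitung von dem Ruck ergibt den Snap: s(t) = 0. Mit s(t) = 0 und Einsetzen von t = 3.376419483291368, finden wir s = 0.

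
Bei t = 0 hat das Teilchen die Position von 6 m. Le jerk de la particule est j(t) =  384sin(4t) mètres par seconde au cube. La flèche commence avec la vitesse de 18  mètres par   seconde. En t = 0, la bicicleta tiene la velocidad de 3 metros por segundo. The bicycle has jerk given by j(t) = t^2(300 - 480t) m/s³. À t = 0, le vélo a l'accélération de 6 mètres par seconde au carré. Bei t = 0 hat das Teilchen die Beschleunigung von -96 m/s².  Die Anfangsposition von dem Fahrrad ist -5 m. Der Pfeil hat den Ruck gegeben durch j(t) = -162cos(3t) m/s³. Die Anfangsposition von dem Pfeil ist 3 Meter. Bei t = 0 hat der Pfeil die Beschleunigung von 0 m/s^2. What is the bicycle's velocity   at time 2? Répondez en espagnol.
Partiendo de la sacudida j(t) = t^2·(300 - 480·t), tomamos 2 antiderivadas. La integral de la sacudida, con a(0) = 6, da la aceleración: a(t) = -120·t^4 + 100·t^3 + 6. Integrando la aceleración y usando la condición inicial v(0) = 3, obtenemos v(t) = -24·t^5 + 25·t^4 + 6·t + 3. Usando v(t) = -24·t^5 + 25·t^4 + 6·t + 3 y sustituyendo t = 2, encontramos v = -353.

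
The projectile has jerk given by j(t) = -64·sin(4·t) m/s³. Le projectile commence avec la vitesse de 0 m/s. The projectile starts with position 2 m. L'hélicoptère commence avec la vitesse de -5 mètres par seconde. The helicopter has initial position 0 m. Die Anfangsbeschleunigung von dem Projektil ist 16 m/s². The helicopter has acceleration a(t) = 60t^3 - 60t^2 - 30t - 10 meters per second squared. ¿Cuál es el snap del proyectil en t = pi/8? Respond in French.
Nous devons dériver notre équation du jerk j(t) = -64·sin(4·t) 1 fois. En prenant d/dt de j(t), nous trouvons s(t) = -256·cos(4·t). De l'équation du snap s(t) = -256·cos(4·t), nous substituons t = pi/8 pour obtenir s = 0.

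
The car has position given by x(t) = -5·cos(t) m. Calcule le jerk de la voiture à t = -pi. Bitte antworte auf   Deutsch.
Um dies zu lösen, müssen wir 3 Ableitungen unserer Gleichung für die Position x(t) = -5·cos(t) nehmen. Durch Ableiten von der Position erhalten wir die Geschwindigkeit: v(t) = 5·sin(t). Durch Ableiten von der Geschwindigkeit erhalten wir die Beschleunigung: a(t) = 5·cos(t). Die Ableitung von der Beschleunigung ergibt den Ruck: j(t) = -5·sin(t). Mit j(t) = -5·sin(t) und Einsetzen von t = -pi, finden wir j = 0.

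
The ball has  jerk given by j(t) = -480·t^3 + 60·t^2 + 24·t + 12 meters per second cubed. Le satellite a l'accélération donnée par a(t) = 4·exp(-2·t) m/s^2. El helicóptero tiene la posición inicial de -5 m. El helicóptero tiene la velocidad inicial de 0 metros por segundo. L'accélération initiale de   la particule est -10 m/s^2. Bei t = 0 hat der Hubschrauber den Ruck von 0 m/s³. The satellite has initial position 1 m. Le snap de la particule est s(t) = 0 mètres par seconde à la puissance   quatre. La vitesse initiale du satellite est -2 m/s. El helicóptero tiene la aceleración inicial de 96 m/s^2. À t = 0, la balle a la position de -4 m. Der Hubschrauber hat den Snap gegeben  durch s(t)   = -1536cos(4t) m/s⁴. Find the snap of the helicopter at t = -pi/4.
We have snap s(t) = -1536·cos(4·t). Substituting t = -pi/4: s(-pi/4) = 1536.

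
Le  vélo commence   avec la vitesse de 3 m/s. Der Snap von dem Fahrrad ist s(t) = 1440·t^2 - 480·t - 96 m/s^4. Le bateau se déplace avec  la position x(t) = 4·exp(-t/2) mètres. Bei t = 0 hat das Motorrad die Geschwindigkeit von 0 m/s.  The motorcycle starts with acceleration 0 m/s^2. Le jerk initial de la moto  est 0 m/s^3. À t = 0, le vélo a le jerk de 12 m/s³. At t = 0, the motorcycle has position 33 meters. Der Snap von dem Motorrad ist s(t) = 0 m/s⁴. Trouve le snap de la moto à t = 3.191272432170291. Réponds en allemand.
Aus der Gleichung für den Snap s(t) = 0, setzen wir t = 3.191272432170291 ein und erhalten s = 0.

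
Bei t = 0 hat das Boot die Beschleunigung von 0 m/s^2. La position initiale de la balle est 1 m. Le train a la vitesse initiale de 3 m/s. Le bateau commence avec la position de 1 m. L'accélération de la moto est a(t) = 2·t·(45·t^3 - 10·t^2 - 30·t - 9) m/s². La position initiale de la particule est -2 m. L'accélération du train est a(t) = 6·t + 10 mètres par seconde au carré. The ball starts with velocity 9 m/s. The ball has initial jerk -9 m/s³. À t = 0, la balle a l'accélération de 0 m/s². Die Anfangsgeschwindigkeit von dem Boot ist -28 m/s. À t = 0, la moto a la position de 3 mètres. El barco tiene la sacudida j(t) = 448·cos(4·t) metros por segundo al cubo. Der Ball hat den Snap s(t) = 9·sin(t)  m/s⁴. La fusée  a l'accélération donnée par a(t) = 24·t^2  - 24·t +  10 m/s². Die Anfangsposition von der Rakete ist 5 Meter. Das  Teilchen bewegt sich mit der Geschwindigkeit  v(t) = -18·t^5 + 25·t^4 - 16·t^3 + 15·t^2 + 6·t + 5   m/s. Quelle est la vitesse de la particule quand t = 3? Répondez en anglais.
Using v(t) = -18·t^5 + 25·t^4 - 16·t^3 + 15·t^2 + 6·t + 5 and substituting t = 3, we find v = -2623.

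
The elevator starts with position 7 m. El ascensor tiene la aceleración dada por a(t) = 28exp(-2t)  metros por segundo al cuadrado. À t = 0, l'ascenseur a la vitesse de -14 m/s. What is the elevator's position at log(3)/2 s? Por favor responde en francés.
Nous devons trouver la primitive de notre équation de l'accélération a(t) = 28·exp(-2·t) 2 fois. En intégrant l'accélération et en utilisant la condition initiale v(0) = -14, nous obtenons v(t) = -14·exp(-2·t). La primitive de la vitesse est la position. En utilisant x(0) = 7, nous obtenons x(t) = 7·exp(-2·t). Nous avons la position x(t) = 7·exp(-2·t). En substituant t = log(3)/2: x(log(3)/2) = 7/3.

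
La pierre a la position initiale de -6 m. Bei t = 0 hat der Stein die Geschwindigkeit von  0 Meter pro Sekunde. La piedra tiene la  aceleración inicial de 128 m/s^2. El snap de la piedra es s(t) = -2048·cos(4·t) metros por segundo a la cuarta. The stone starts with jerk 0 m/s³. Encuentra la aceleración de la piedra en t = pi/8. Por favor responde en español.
Para resolver esto, necesitamos tomar 2 integrales de nuestra ecuación del snap s(t) = -2048·cos(4·t). Tomando ∫s(t)dt y aplicando j(0) = 0, encontramos j(t) = -512·sin(4·t). Integrando la sacudida y usando la condición inicial a(0) = 128, obtenemos a(t) = 128·cos(4·t). De la ecuación de la aceleración a(t) = 128·cos(4·t), sustituimos t = pi/8 para obtener a = 0.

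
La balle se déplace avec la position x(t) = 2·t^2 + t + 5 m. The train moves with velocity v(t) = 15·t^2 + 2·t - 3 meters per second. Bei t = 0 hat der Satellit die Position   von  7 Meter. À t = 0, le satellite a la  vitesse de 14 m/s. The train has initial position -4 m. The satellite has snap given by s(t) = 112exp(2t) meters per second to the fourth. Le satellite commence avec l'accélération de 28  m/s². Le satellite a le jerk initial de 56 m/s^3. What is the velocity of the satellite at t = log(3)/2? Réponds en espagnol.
Para resolver esto, necesitamos tomar 3 antiderivadas de nuestra ecuación del snap s(t) = 112·exp(2·t). Tomando ∫s(t)dt y aplicando j(0) = 56, encontramos j(t) = 56·exp(2·t). Integrando la sacudida y usando la condición inicial a(0) = 28, obtenemos a(t) = 28·exp(2·t). La antiderivada de la aceleración, con v(0) = 14, da la velocidad: v(t) = 14·exp(2·t). Usando v(t) = 14·exp(2·t) y sustituyendo t = log(3)/2, encontramos v = 42.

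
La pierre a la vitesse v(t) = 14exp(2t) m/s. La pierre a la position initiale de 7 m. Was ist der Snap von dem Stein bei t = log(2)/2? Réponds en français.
Pour résoudre ceci, nous devons prendre 3 dérivées de notre équation de la vitesse v(t) = 14·exp(2·t). En prenant d/dt de v(t), nous trouvons a(t) = 28·exp(2·t). En prenant d/dt de a(t), nous trouvons j(t) = 56·exp(2·t). La dérivée du jerk donne le snap: s(t) = 112·exp(2·t). En utilisant s(t) = 112·exp(2·t) et en substituant t = log(2)/2, nous trouvons s = 224.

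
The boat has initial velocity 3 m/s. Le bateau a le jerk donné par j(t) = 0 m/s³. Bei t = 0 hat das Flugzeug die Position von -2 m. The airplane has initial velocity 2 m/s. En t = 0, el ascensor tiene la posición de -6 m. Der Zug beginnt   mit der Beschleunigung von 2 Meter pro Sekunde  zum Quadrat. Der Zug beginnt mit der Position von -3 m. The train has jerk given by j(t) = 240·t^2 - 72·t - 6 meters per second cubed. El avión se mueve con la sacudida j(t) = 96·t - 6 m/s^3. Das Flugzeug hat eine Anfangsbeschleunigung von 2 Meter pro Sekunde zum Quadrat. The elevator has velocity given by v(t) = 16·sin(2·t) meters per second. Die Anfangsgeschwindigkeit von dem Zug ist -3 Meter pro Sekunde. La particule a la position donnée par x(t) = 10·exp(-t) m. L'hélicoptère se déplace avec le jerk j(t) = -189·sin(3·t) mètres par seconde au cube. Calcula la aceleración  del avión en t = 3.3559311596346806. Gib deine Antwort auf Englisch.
We must find the integral of our jerk equation j(t) = 96·t - 6 1 time. The integral of jerk, with a(0) = 2, gives acceleration: a(t) = 48·t^2 - 6·t + 2. Using a(t) = 48·t^2 - 6·t + 2 and substituting t = 3.3559311596346806, we find a = 522.453562556127.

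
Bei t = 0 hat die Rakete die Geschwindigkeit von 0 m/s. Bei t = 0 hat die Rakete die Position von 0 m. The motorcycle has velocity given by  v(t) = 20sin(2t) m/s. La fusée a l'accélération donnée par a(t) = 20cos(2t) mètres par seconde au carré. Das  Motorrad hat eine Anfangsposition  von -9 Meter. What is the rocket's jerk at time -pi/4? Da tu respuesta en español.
Para resolver esto, necesitamos tomar 1 derivada de nuestra ecuación de la aceleración a(t) = 20·cos(2·t). Derivando la aceleración, obtenemos la sacudida: j(t) = -40·sin(2·t). Tenemos la sacudida j(t) = -40·sin(2·t). Sustituyendo t = -pi/4: j(-pi/4) = 40.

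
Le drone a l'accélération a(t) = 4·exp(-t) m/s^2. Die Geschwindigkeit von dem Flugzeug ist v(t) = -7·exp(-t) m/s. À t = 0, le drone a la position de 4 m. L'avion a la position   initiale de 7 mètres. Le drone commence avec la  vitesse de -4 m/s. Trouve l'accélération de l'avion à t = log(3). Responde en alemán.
Ausgehend von der Geschwindigkeit v(t) = -7·exp(-t), nehmen wir 1 Ableitung. Mit d/dt von v(t) finden wir a(t) = 7·exp(-t). Aus der Gleichung für die Beschleunigung a(t) = 7·exp(-t), setzen wir t = log(3) ein und erhalten a = 7/3.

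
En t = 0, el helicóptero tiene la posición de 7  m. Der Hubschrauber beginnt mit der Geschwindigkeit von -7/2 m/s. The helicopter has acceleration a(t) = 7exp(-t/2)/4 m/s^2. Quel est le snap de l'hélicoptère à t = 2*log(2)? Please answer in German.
Um dies zu lösen, müssen wir 2 Ableitungen unserer Gleichung für die Beschleunigung a(t) = 7·exp(-t/2)/4 nehmen. Durch Ableiten von der Beschleunigung erhalten wir den Ruck: j(t) = -7·exp(-t/2)/8. Mit d/dt von j(t) finden wir s(t) = 7·exp(-t/2)/16. Aus der Gleichung für den Snap s(t) = 7·exp(-t/2)/16, setzen wir t = 2*log(2) ein und erhalten s = 7/32.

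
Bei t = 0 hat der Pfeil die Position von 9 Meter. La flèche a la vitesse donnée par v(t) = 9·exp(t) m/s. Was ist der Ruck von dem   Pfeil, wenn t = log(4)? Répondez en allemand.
Wir müssen unsere Gleichung für die Geschwindigkeit v(t) = 9·exp(t) 2-mal ableiten. Durch Ableiten von der Geschwindigkeit erhalten wir die Beschleunigung: a(t) = 9·exp(t). Die Ableitung von der Beschleunigung ergibt den Ruck: j(t) = 9·exp(t). Mit j(t) = 9·exp(t) und Einsetzen von t = log(4), finden wir j = 36.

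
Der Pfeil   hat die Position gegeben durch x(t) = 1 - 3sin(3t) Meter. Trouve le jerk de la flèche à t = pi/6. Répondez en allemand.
Ausgehend von der Position x(t) = 1 - 3·sin(3·t), nehmen wir 3 Ableitungen. Durch Ableiten von der Position erhalten wir die Geschwindigkeit: v(t) = -9·cos(3·t). Durch Ableiten von der Geschwindigkeit erhalten wir die Beschleunigung: a(t) = 27·sin(3·t). Durch Ableiten von der Beschleunigung erhalten wir den Ruck: j(t) = 81·cos(3·t). Wir haben den Ruck j(t) = 81·cos(3·t). Durch Einsetzen von t = pi/6: j(pi/6) = 0.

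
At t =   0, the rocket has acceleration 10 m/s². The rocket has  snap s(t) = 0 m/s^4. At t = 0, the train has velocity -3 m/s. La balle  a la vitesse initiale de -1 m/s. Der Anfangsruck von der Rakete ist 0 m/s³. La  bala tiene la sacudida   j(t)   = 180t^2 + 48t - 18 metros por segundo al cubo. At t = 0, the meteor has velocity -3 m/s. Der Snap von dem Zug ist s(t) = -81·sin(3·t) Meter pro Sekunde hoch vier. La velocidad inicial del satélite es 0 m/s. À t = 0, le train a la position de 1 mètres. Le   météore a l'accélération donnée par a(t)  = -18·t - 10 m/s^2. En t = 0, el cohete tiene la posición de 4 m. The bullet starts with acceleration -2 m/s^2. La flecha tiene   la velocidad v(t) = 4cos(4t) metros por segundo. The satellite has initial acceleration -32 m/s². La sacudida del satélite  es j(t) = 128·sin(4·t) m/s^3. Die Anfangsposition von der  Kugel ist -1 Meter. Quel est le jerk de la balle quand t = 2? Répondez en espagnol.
Usando j(t) = 180·t^2 + 48·t - 18 y sustituyendo t = 2, encontramos j = 798.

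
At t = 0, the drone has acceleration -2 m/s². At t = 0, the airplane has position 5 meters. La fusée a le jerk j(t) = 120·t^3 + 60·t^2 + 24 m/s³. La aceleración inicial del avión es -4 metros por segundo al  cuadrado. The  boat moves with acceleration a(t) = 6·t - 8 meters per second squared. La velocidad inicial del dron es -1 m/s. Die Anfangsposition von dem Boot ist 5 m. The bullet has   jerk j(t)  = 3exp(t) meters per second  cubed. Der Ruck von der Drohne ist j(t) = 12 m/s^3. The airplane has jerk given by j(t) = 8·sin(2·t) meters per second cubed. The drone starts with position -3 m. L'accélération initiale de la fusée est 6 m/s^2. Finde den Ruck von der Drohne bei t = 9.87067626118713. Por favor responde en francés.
En utilisant j(t) = 12 et en substituant t = 9.87067626118713, nous trouvons j = 12.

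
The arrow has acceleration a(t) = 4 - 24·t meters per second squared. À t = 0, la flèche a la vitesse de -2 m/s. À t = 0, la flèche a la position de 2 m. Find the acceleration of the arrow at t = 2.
From the given acceleration equation a(t) = 4 - 24·t, we substitute t = 2 to get a = -44.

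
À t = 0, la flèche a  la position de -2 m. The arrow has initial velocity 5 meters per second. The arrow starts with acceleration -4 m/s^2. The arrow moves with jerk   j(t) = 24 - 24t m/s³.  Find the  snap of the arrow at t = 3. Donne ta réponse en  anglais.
We must differentiate our jerk equation j(t) = 24 - 24·t 1 time. The derivative of jerk gives snap: s(t) = -24. From the given snap equation s(t) = -24, we substitute t = 3 to get s = -24.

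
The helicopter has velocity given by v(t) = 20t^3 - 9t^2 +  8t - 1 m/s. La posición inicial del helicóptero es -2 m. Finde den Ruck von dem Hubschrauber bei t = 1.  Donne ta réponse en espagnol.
Partiendo de la velocidad v(t) = 20·t^3 - 9·t^2 + 8·t - 1, tomamos 2 derivadas. Derivando la velocidad, obtenemos la aceleración: a(t) = 60·t^2 - 18·t + 8. Derivando la aceleración, obtenemos la sacudida: j(t) = 120·t - 18. De la ecuación de la sacudida j(t) = 120·t - 18, sustituimos t = 1 para obtener j = 102.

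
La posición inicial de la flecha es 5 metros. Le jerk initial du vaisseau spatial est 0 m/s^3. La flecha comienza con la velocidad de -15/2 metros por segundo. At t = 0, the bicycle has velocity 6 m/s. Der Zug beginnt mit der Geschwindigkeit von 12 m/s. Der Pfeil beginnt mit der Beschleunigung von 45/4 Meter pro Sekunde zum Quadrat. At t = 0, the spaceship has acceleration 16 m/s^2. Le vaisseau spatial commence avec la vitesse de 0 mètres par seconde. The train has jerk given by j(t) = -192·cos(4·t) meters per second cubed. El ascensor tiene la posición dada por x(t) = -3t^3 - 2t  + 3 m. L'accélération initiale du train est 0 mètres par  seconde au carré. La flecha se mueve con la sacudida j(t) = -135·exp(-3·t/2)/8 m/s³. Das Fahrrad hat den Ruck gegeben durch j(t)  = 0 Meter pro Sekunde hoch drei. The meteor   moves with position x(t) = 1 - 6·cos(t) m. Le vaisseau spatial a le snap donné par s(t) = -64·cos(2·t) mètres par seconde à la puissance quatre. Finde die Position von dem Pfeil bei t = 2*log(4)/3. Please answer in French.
Pour résoudre ceci, nous devons prendre 3 primitives de notre équation du jerk j(t) = -135·exp(-3·t/2)/8. En prenant ∫j(t)dt et en appliquant a(0) = 45/4, nous trouvons a(t) = 45·exp(-3·t/2)/4. La primitive de l'accélération, avec v(0) = -15/2, donne la vitesse: v(t) = -15·exp(-3·t/2)/2. La primitive de la vitesse est la position. En utilisant x(0) = 5, nous obtenons x(t) = 5·exp(-3·t/2). En utilisant x(t) = 5·exp(-3·t/2) et en substituant t = 2*log(4)/3, nous trouvons x = 5/4.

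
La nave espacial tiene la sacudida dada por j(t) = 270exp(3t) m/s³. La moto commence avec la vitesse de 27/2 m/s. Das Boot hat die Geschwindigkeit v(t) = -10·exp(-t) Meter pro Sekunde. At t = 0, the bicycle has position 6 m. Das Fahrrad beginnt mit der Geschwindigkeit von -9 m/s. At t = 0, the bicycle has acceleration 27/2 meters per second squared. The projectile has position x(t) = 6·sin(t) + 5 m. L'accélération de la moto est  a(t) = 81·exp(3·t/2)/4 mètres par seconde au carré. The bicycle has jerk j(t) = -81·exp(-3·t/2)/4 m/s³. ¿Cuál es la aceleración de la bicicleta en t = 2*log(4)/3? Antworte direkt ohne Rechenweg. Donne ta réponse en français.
À t = 2*log(4)/3, a = 27/8.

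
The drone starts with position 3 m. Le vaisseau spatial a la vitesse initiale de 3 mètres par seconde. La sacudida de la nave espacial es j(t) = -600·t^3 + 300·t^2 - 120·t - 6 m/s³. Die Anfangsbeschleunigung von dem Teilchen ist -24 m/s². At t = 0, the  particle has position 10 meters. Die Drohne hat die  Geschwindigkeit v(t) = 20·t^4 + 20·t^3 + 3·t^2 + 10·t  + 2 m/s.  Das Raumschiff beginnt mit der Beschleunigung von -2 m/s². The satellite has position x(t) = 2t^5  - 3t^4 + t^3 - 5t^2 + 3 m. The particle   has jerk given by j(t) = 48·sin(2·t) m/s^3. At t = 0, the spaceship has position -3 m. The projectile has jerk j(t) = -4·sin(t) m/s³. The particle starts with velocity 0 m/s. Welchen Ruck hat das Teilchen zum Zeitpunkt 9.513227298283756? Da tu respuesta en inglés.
Using j(t) = 48·sin(2·t) and substituting t = 9.513227298283756, we find j = 8.44691991997784.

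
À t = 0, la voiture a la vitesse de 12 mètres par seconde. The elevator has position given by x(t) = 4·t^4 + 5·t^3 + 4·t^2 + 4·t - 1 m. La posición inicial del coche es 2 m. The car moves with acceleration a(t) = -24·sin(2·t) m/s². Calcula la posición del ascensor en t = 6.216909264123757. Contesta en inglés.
Using x(t) = 4·t^4 + 5·t^3 + 4·t^2 + 4·t - 1 and substituting t = 6.216909264123757, we find x = 7355.16185583151.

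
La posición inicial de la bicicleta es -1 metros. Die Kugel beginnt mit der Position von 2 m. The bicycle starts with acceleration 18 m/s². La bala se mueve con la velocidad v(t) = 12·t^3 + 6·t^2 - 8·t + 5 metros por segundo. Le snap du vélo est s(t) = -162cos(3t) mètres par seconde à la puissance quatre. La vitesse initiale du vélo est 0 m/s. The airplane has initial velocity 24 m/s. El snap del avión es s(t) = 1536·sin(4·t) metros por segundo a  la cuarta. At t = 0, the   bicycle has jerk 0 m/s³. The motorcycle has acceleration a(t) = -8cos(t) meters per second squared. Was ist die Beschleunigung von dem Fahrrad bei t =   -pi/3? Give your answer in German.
Um dies zu lösen, müssen wir 2 Stammfunktionen unserer Gleichung für den Snap s(t) = -162·cos(3·t) finden. Das Integral von dem Snap, mit j(0) = 0, ergibt den Ruck: j(t) = -54·sin(3·t). Die Stammfunktion von dem Ruck, mit a(0) = 18, ergibt die Beschleunigung: a(t) = 18·cos(3·t). Aus der Gleichung für die Beschleunigung a(t) = 18·cos(3·t), setzen wir t = -pi/3 ein und erhalten a = -18.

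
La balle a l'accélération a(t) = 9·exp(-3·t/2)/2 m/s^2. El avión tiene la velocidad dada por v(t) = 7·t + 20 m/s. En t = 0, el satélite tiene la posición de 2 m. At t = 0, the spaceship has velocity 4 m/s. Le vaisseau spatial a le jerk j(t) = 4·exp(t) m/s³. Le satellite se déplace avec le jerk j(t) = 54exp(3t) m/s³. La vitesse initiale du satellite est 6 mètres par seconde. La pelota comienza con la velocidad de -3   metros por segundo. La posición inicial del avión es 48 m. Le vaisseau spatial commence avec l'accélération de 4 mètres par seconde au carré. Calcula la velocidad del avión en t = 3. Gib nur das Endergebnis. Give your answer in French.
La vitesse à t = 3 est v = 41.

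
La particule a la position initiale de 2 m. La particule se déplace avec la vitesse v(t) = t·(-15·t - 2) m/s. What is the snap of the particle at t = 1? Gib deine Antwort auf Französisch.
En partant de la vitesse v(t) = t·(-15·t - 2), nous prenons 3 dérivées. En prenant d/dt de v(t), nous trouvons a(t) = -30·t - 2. En prenant d/dt de a(t), nous trouvons j(t) = -30. En prenant d/dt de j(t), nous trouvons s(t) = 0. En utilisant s(t) = 0 et en substituant t = 1, nous trouvons s = 0.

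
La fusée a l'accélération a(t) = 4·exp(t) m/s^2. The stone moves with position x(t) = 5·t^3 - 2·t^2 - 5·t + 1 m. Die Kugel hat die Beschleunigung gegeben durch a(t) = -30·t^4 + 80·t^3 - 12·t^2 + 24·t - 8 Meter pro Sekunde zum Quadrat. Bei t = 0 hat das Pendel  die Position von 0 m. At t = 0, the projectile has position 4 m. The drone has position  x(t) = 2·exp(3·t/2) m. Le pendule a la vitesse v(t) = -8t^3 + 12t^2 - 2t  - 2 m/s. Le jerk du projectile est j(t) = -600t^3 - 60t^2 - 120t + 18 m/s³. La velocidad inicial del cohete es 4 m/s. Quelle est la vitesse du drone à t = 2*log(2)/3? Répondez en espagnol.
Partiendo de la posición x(t) = 2·exp(3·t/2), tomamos 1 derivada. Derivando la posición, obtenemos la velocidad: v(t) = 3·exp(3·t/2). Usando v(t) = 3·exp(3·t/2) y sustituyendo t = 2*log(2)/3, encontramos v = 6.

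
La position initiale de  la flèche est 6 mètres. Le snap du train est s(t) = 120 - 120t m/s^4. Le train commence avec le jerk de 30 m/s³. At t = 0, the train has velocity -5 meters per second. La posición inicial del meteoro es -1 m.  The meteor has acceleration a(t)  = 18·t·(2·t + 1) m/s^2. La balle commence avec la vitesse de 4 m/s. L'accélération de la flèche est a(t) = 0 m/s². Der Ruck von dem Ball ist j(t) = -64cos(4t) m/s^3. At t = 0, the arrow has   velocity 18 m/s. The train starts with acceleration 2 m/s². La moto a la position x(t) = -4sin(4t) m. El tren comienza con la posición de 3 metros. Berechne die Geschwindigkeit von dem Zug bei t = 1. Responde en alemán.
Um dies zu lösen, müssen wir 3 Stammfunktionen unserer Gleichung für den Snap s(t) = 120 - 120·t finden. Durch Integration von dem Snap und Verwendung der Anfangsbedingung j(0) = 30, erhalten wir j(t) = -60·t^2 + 120·t + 30. Die Stammfunktion von dem Ruck ist die Beschleunigung. Mit a(0) = 2 erhalten wir a(t) = -20·t^3 + 60·t^2 + 30·t + 2. Durch Integration von der Beschleunigung und Verwendung der Anfangsbedingung v(0) = -5, erhalten wir v(t) = -5·t^4 + 20·t^3 + 15·t^2 + 2·t - 5. Aus der Gleichung für die Geschwindigkeit v(t) = -5·t^4 + 20·t^3 + 15·t^2 + 2·t - 5, setzen wir t = 1 ein und erhalten v = 27.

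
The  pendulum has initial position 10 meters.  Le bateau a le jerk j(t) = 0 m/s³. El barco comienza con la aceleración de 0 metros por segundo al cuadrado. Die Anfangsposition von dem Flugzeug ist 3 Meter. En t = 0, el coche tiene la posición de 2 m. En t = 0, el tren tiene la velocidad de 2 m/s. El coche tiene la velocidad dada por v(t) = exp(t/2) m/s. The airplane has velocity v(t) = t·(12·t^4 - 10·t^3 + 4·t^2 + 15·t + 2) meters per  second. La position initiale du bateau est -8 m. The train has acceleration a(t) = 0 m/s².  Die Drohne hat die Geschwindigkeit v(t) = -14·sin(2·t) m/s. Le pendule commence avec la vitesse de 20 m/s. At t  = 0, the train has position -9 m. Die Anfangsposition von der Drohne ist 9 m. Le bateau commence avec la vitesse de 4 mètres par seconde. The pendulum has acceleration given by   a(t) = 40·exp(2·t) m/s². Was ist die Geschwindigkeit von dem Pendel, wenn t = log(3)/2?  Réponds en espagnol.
Para resolver esto, necesitamos tomar 1 integral de nuestra ecuación de la aceleración a(t) = 40·exp(2·t). Tomando ∫a(t)dt y aplicando v(0) = 20, encontramos v(t) = 20·exp(2·t). De la ecuación de la velocidad v(t) = 20·exp(2·t), sustituimos t = log(3)/2 para obtener v = 60.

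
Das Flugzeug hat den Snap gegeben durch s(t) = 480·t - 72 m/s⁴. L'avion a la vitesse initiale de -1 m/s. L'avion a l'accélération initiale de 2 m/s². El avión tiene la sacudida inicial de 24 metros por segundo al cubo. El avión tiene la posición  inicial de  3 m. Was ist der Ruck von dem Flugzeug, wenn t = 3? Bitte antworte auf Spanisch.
Necesitamos integrar nuestra ecuación del snap s(t) = 480·t - 72 1 vez. Tomando ∫s(t)dt y aplicando j(0) = 24, encontramos j(t) = 240·t^2 - 72·t + 24. Usando j(t) = 240·t^2 - 72·t + 24 y sustituyendo t = 3, encontramos j = 1968.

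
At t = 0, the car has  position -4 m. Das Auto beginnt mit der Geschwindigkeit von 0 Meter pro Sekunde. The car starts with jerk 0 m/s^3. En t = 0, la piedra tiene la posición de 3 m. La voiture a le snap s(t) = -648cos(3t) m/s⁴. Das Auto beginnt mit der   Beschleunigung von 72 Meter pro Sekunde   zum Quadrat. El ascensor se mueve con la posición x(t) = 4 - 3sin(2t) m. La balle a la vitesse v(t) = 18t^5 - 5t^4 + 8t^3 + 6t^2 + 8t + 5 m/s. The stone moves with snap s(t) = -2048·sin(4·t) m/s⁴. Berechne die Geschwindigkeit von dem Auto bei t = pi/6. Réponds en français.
Pour résoudre ceci, nous devons prendre 3 primitives de notre équation du snap s(t) = -648·cos(3·t). La primitive du snap, avec j(0) = 0, donne le jerk: j(t) = -216·sin(3·t). La primitive du jerk, avec a(0) = 72, donne l'accélération: a(t) = 72·cos(3·t). En prenant ∫a(t)dt et en appliquant v(0) = 0, nous trouvons v(t) = 24·sin(3·t). De l'équation de la vitesse v(t) = 24·sin(3·t), nous substituons t = pi/6 pour obtenir v = 24.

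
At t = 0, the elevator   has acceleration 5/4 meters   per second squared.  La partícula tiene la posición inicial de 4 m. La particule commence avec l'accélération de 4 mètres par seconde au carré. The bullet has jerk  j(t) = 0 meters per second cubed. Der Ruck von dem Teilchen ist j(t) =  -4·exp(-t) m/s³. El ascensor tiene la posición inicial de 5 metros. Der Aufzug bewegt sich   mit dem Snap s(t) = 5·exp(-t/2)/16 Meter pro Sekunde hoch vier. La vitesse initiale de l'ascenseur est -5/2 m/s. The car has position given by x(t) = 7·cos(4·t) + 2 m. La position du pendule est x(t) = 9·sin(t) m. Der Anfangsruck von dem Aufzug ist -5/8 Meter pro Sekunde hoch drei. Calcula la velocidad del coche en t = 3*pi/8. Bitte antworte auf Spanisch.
Debemos derivar nuestra ecuación de la posición x(t) = 7·cos(4·t) + 2 1 vez. Tomando d/dt de x(t), encontramos v(t) = -28·sin(4·t). Tenemos la velocidad v(t) = -28·sin(4·t). Sustituyendo t = 3*pi/8: v(3*pi/8) = 28.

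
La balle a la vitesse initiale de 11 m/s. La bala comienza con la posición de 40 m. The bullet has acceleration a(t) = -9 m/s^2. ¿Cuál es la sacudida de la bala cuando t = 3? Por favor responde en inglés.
To solve this, we need to take 1 derivative of our acceleration equation a(t) = -9. Taking d/dt of a(t), we find j(t) = 0. We have jerk j(t) = 0. Substituting t = 3: j(3) = 0.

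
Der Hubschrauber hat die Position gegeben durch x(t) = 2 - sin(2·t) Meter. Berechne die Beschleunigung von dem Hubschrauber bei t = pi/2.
Um dies zu lösen, müssen wir 2 Ableitungen unserer Gleichung für die Position x(t) = 2 - sin(2·t) nehmen. Die Ableitung von der Position ergibt die Geschwindigkeit: v(t) = -2·cos(2·t). Durch Ableiten von der Geschwindigkeit erhalten wir die Beschleunigung: a(t) = 4·sin(2·t). Aus der Gleichung für die Beschleunigung a(t) = 4·sin(2·t), setzen wir t = pi/2 ein und erhalten a = 0.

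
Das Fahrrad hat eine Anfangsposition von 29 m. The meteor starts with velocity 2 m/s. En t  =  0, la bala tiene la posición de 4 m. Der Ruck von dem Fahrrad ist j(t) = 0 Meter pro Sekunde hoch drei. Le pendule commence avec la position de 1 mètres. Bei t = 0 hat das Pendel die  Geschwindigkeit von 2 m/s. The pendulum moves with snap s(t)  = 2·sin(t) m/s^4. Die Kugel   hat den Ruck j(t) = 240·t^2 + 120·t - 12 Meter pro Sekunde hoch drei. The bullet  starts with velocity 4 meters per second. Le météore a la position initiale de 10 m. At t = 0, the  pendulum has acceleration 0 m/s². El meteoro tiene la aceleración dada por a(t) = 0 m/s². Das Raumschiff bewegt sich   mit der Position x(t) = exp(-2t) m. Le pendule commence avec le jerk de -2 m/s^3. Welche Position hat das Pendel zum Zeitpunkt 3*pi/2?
Ausgehend von dem Snap s(t) = 2·sin(t), nehmen wir 4 Integrale. Mit ∫s(t)dt und Anwendung von j(0) = -2, finden wir j(t) = -2·cos(t). Das Integral von dem Ruck, mit a(0) = 0, ergibt die Beschleunigung: a(t) = -2·sin(t). Mit ∫a(t)dt und Anwendung von v(0) = 2, finden wir v(t) = 2·cos(t). Die Stammfunktion von der Geschwindigkeit, mit x(0) = 1, ergibt die Position: x(t) = 2·sin(t) + 1. Mit x(t) = 2·sin(t) + 1 und Einsetzen von t = 3*pi/2, finden wir x = -1.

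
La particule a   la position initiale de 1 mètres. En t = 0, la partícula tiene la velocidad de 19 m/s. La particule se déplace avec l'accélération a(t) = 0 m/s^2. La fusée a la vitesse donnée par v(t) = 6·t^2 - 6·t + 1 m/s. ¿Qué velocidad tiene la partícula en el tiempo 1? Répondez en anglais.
To find the answer, we compute 1 antiderivative of a(t) = 0. Taking ∫a(t)dt and applying v(0) = 19, we find v(t) = 19. Using v(t) = 19 and substituting t = 1, we find v = 19.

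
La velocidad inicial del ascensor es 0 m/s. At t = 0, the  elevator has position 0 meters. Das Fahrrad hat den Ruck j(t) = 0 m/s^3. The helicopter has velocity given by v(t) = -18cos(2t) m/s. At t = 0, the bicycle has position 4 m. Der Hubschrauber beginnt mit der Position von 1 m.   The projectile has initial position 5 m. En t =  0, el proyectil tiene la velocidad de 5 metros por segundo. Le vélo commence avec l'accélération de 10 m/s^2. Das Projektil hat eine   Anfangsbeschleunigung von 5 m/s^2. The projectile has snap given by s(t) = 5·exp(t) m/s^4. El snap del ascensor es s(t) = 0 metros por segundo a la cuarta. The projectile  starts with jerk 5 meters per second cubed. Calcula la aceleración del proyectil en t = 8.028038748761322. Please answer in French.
En partant du snap s(t) = 5·exp(t), nous prenons 2 intégrales. En intégrant le snap et en utilisant la condition initiale j(0) = 5, nous obtenons j(t) = 5·exp(t). En intégrant le jerk et en utilisant la condition initiale a(0) = 5, nous obtenons a(t) = 5·exp(t). De l'équation de l'accélération a(t) = 5·exp(t), nous substituons t = 8.028038748761322 pour obtenir a = 15328.6155999362.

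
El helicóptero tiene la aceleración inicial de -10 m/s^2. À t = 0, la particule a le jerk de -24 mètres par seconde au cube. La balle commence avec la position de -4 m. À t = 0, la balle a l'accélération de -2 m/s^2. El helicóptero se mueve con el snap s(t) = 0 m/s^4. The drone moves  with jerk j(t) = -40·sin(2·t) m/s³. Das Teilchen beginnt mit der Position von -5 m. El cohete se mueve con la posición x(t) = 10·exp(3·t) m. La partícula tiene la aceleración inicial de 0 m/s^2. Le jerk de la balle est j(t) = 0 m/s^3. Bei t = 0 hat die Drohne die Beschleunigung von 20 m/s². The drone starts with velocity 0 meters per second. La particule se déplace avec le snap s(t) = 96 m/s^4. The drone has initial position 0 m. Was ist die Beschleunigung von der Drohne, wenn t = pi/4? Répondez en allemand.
Um dies zu lösen, müssen wir 1 Stammfunktion unserer Gleichung für den Ruck j(t) = -40·sin(2·t) finden. Durch Integration von dem Ruck und Verwendung der Anfangsbedingung a(0) = 20, erhalten wir a(t) = 20·cos(2·t). Mit a(t) = 20·cos(2·t) und Einsetzen von t = pi/4, finden wir a = 0.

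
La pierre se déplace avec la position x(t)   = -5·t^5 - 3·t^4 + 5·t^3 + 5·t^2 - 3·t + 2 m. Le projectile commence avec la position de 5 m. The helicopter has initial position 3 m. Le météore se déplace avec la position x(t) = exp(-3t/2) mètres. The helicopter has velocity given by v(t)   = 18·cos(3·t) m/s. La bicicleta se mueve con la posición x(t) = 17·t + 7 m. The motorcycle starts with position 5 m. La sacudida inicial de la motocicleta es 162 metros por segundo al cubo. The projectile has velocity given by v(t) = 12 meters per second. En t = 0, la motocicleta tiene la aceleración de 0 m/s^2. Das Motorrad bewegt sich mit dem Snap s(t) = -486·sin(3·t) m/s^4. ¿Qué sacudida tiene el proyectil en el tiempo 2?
Debemos derivar nuestra ecuación de la velocidad v(t) = 12 2 veces. La derivada de la velocidad da la aceleración: a(t) = 0. Derivando la aceleración, obtenemos la sacudida: j(t) = 0. De la ecuación de la sacudida j(t) = 0, sustituimos t = 2 para obtener j = 0.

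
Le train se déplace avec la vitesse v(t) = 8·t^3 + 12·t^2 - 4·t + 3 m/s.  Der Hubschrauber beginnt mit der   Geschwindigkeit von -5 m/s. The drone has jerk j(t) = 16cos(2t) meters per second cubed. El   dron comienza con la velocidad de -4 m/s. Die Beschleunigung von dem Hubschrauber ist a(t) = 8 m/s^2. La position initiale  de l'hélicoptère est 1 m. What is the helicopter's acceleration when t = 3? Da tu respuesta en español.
De la ecuación de la aceleración a(t) = 8, sustituimos t = 3 para obtener a = 8.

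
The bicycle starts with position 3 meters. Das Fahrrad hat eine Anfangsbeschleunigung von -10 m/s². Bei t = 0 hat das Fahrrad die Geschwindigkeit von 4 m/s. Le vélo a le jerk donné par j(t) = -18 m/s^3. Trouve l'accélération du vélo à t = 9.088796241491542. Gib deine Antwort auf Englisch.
We need to integrate our jerk equation j(t) = -18 1 time. Taking ∫j(t)dt and applying a(0) = -10, we find a(t) = -18·t - 10. From the given acceleration equation a(t) = -18·t - 10, we substitute t = 9.088796241491542 to get a = -173.598332346848.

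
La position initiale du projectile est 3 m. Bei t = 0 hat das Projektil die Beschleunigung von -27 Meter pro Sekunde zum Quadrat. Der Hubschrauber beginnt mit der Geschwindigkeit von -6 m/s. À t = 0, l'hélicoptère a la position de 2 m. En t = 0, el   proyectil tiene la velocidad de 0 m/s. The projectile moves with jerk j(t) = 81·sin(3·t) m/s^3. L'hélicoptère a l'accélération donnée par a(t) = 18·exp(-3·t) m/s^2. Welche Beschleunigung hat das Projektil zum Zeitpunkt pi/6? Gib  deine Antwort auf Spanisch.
Necesitamos integrar nuestra ecuación de la sacudida j(t) = 81·sin(3·t) 1 vez. Integrando la sacudida y usando la condición inicial a(0) = -27, obtenemos a(t) = -27·cos(3·t). Tenemos la aceleración a(t) = -27·cos(3·t). Sustituyendo t = pi/6: a(pi/6) = 0.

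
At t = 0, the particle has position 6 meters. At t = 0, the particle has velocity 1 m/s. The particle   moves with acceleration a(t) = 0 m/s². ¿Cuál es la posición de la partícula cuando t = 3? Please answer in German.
Um dies zu lösen, müssen wir 2 Stammfunktionen unserer Gleichung für die Beschleunigung a(t) = 0 finden. Mit ∫a(t)dt und Anwendung von v(0) = 1, finden wir v(t) = 1. Mit ∫v(t)dt und Anwendung von x(0) = 6, finden wir x(t) = t + 6. Aus der Gleichung für die Position x(t) = t + 6, setzen wir t = 3 ein und erhalten x = 9.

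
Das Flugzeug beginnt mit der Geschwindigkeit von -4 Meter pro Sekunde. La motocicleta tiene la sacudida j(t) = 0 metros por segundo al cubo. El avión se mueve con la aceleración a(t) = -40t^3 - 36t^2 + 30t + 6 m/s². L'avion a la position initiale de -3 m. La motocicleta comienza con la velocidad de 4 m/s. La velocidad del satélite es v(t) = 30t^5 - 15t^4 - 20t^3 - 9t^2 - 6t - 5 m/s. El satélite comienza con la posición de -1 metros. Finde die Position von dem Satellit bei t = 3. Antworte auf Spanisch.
Debemos encontrar la antiderivada de nuestra ecuación de la velocidad v(t) = 30·t^5 - 15·t^4 - 20·t^3 - 9·t^2 - 6·t - 5 1 vez. Tomando ∫v(t)dt y aplicando x(0) = -1, encontramos x(t) = 5·t^6 - 3·t^5 - 5·t^4 - 3·t^3 - 3·t^2 - 5·t - 1. De la ecuación de la posición x(t) = 5·t^6 - 3·t^5 - 5·t^4 - 3·t^3 - 3·t^2 - 5·t - 1, sustituimos t = 3 para obtener x = 2387.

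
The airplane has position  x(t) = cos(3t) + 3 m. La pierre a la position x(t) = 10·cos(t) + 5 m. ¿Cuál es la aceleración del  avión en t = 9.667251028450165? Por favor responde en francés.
En partant de la position x(t) = cos(3·t) + 3, nous prenons 2 dérivées. En prenant d/dt de x(t), nous trouvons v(t) = -3·sin(3·t). En prenant d/dt de v(t), nous trouvons a(t) = -9·cos(3·t). De l'équation de l'accélération a(t) = -9·cos(3·t), nous substituons t = 9.667251028450165 pour obtenir a = 6.72203676545118.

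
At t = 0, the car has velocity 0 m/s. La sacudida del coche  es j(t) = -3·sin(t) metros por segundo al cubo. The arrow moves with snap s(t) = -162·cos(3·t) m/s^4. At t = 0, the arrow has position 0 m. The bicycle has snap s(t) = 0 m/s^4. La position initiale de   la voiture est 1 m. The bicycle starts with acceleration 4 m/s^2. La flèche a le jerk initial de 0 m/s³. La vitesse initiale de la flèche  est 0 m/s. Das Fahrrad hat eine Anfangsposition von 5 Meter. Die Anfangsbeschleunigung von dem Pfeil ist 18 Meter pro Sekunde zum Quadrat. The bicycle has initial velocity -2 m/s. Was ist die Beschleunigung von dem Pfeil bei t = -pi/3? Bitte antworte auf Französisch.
Nous devons intégrer notre équation du snap s(t) = -162·cos(3·t) 2 fois. La primitive du snap, avec j(0) = 0, donne le jerk: j(t) = -54·sin(3·t). La primitive du jerk, avec a(0) = 18, donne l'accélération: a(t) = 18·cos(3·t). En utilisant a(t) = 18·cos(3·t) et en substituant t = -pi/3, nous trouvons a = -18.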